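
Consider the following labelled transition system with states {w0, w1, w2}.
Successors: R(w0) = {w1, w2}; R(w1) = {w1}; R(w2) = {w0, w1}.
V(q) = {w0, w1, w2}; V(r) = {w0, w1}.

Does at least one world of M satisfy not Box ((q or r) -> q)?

No

Recall that Box ψ holds at a world iff ψ holds at every accessible world, and Dia ψ holds iff ψ holds at some accessible world.
Let φ = not Box ((q or r) -> q). Evaluate φ at each world:
  w0 (successors {w1, w2}): φ is false.
  w1 (successors {w1}): φ is false.
  w2 (successors {w0, w1}): φ is false.
For instance, at w0:
  At w0: Box ((q or r) -> q) is true, so not Box ((q or r) -> q) is false.
    At w0: Box ((q or r) -> q) requires (q or r) -> q at every successor {w1, w2}.
      At w1: (q or r) -> q is true.
      At w2: (q or r) -> q is true.
    So Box ((q or r) -> q) is true at w0.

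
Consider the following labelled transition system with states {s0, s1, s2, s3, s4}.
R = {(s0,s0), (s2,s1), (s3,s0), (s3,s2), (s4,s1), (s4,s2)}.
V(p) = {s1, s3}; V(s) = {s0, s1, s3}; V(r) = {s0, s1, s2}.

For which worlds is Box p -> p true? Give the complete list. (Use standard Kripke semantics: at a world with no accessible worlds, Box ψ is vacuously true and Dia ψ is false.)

s0, s1, s3, s4

Let φ = Box p -> p. Evaluate φ at each world:
  s0 (successors {s0}): φ is true.
  s1 (successors ∅): φ is true.
  s2 (successors {s1}): φ is false.
  s3 (successors {s0, s2}): φ is true.
  s4 (successors {s1, s2}): φ is true.
For instance, at s4:
  At s4: Box p is false, p is false, so Box p -> p is true.
    At s4: Box p requires p at every successor {s1, s2}.
      p fails at s2, so Box p is false at s4.
Satisfying worlds: {s0, s1, s3, s4}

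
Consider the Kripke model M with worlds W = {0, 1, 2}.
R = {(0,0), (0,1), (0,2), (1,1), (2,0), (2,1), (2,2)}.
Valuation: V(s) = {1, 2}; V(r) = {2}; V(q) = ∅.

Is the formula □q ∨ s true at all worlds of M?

Recall that □ψ holds at a world iff ψ holds at every accessible world, and ◇ψ holds iff ψ holds at some accessible world.
Let φ = □q ∨ s. Evaluate φ at each world:
  0 (successors {0, 1, 2}): φ is false.
  1 (successors {1}): φ is true.
  2 (successors {0, 1, 2}): φ is true.
Detail at 0 (counterexample):
  At 0: □q is false, s is false, so □q ∨ s is false.
    At 0: □q requires q at every successor {0, 1, 2}.
      q fails at 0, so □q is false at 0.

No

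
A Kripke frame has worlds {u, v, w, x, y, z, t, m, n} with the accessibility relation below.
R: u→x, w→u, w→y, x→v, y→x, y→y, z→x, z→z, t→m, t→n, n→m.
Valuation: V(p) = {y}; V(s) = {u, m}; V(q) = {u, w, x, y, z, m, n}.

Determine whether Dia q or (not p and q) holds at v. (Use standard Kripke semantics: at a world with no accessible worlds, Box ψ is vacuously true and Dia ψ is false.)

At v: Dia q is false, not p and q is false, so Dia q or (not p and q) is false.
  At v: no accessible worlds, so Dia q is false.

No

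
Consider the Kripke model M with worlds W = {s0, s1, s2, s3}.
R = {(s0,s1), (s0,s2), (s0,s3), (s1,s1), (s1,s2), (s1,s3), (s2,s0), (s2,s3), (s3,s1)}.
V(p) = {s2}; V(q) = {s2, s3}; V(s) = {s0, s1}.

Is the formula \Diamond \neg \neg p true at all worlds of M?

No

Let φ = \Diamond \neg \neg p. Evaluate φ at each world:
  s0 (successors {s1, s2, s3}): φ is true.
  s1 (successors {s1, s2, s3}): φ is true.
  s2 (successors {s0, s3}): φ is false.
  s3 (successors {s1}): φ is false.
Detail at s2 (counterexample):
  At s2: \Diamond \neg \neg p requires \neg \neg p at some successor in {s0, s3}.
    At s0: \neg \neg p is false.
    At s3: \neg \neg p is false.
  So \Diamond \neg \neg p is false at s2.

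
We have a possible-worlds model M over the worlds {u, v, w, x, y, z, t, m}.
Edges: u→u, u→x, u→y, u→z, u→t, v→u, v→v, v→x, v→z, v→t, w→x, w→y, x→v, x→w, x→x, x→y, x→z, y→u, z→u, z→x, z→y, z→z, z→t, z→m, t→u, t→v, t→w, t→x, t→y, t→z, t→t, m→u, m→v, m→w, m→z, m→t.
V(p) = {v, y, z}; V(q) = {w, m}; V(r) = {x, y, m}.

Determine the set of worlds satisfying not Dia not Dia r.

v, y, m

Let φ = not Dia not Dia r. Evaluate φ at each world:
  u (successors {u, x, y, z, t}): φ is false.
  v (successors {u, v, x, z, t}): φ is true.
  w (successors {x, y}): φ is false.
  x (successors {v, w, x, y, z}): φ is false.
  y (successors {u}): φ is true.
  z (successors {u, x, y, z, t, m}): φ is false.
  t (successors {u, v, w, x, y, z, t}): φ is false.
  m (successors {u, v, w, z, t}): φ is true.
For instance, at t:
  At t: Dia not Dia r is true, so not Dia not Dia r is false.
    At t: Dia not Dia r requires not Dia r at some successor in {u, v, w, x, y, z, t}.
      not Dia r holds at y, so Dia not Dia r is true at t.
Satisfying worlds: {v, y, m}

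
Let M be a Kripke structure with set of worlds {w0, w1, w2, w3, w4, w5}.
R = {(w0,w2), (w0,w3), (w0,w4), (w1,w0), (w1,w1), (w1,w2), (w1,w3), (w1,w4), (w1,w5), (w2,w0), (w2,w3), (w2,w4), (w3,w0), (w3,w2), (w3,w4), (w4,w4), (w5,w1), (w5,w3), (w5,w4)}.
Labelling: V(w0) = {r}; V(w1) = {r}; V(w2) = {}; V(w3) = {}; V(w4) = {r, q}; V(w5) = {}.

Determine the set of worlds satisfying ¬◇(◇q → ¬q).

w4

Let φ = ¬◇(◇q → ¬q). Evaluate φ at each world:
  w0 (successors {w2, w3, w4}): φ is false.
  w1 (successors {w0, w1, w2, w3, w4, w5}): φ is false.
  w2 (successors {w0, w3, w4}): φ is false.
  w3 (successors {w0, w2, w4}): φ is false.
  w4 (successors {w4}): φ is true.
  w5 (successors {w1, w3, w4}): φ is false.
For instance, at w4:
  At w4: ◇(◇q → ¬q) is false, so ¬◇(◇q → ¬q) is true.
    At w4: ◇(◇q → ¬q) requires ◇q → ¬q at some successor in {w4}.
      At w4: ◇q → ¬q is false.
    So ◇(◇q → ¬q) is false at w4.
Satisfying worlds: {w4}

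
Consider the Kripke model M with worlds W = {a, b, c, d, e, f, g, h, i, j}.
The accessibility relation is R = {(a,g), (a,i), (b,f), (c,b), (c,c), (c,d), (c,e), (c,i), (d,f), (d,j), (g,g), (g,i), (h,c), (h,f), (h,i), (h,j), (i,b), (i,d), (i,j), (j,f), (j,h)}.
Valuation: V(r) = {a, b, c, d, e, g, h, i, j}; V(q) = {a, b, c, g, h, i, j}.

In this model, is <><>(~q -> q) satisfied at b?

At b: <><>(~q -> q) requires <>(~q -> q) at some successor in {f}.
  At f: <>(~q -> q) is false.
So <><>(~q -> q) is false at b.

No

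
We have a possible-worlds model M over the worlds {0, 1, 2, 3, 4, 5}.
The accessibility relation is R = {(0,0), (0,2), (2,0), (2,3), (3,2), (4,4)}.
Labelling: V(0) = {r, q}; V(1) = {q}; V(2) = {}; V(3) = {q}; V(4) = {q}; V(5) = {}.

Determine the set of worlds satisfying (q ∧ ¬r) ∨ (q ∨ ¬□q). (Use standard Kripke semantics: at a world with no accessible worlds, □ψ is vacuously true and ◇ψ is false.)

0, 1, 3, 4

Let φ = (q ∧ ¬r) ∨ (q ∨ ¬□q). Evaluate φ at each world:
  0 (successors {0, 2}): φ is true.
  1 (successors ∅): φ is true.
  2 (successors {0, 3}): φ is false.
  3 (successors {2}): φ is true.
  4 (successors {4}): φ is true.
  5 (successors ∅): φ is false.
For instance, at 2:
  At 2: q ∧ ¬r is false, q ∨ ¬□q is false, so (q ∧ ¬r) ∨ (q ∨ ¬□q) is false.
    At 2: q is false, ¬□q is false, so q ∨ ¬□q is false.
      At 2: □q is true, so ¬□q is false.
Satisfying worlds: {0, 1, 3, 4}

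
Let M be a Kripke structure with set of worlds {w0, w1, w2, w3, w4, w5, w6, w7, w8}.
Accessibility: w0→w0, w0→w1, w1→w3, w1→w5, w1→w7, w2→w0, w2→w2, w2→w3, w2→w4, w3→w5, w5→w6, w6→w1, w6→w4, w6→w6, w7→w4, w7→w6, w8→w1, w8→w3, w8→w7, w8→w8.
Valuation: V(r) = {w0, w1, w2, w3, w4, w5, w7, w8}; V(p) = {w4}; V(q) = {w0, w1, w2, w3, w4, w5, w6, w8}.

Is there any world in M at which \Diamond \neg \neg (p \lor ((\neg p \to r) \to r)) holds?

Recall that \Diamond ψ holds at a world iff ψ holds at some accessible world.
Let φ = \Diamond \neg \neg (p \lor ((\neg p \to r) \to r)). Evaluate φ at each world:
  w0 (successors {w0, w1}): φ is true.
  w1 (successors {w3, w5, w7}): φ is true.
  w2 (successors {w0, w2, w3, w4}): φ is true.
  w3 (successors {w5}): φ is true.
  w4 (successors ∅): φ is false.
  w5 (successors {w6}): φ is true.
  w6 (successors {w1, w4, w6}): φ is true.
  w7 (successors {w4, w6}): φ is true.
  w8 (successors {w1, w3, w7, w8}): φ is true.
Detail at w0 (witness):
  At w0: \Diamond \neg \neg (p \lor ((\neg p \to r) \to r)) requires \neg \neg (p \lor ((\neg p \to r) \to r)) at some successor in {w0, w1}.
    \neg \neg (p \lor ((\neg p \to r) \to r)) holds at w0, so \Diamond \neg \neg (p \lor ((\neg p \to r) \to r)) is true at w0.

Yes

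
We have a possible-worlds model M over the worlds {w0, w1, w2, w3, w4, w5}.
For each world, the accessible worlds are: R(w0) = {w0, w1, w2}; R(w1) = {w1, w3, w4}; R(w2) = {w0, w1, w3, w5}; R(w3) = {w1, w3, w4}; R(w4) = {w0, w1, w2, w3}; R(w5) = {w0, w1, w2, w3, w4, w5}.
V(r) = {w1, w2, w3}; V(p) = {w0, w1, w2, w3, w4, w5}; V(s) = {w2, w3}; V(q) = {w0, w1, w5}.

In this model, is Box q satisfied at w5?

No

At w5: Box q requires q at every successor {w0, w1, w2, w3, w4, w5}.
  q fails at w2, so Box q is false at w5.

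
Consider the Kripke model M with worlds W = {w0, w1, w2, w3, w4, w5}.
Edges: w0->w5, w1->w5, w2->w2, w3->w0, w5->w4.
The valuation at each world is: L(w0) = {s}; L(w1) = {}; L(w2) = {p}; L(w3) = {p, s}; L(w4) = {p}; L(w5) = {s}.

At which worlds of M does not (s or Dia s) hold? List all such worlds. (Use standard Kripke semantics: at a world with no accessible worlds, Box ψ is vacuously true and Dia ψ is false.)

w2, w4

Let φ = not (s or Dia s). Evaluate φ at each world:
  w0 (successors {w5}): φ is false.
  w1 (successors {w5}): φ is false.
  w2 (successors {w2}): φ is true.
  w3 (successors {w0}): φ is false.
  w4 (successors ∅): φ is true.
  w5 (successors {w4}): φ is false.
For instance, at w2:
  At w2: s or Dia s is false, so not (s or Dia s) is true.
    At w2: s is false, Dia s is false, so s or Dia s is false.
      At w2: Dia s requires s at some successor in {w2}.
        At w2: s is false.
      So Dia s is false at w2.
Satisfying worlds: {w2, w4}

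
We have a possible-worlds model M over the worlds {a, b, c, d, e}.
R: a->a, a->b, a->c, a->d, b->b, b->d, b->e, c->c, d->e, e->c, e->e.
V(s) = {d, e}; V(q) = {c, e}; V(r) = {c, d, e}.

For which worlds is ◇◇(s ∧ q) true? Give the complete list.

a, b, d, e

Let φ = ◇◇(s ∧ q). Evaluate φ at each world:
  a (successors {a, b, c, d}): φ is true.
  b (successors {b, d, e}): φ is true.
  c (successors {c}): φ is false.
  d (successors {e}): φ is true.
  e (successors {c, e}): φ is true.
For instance, at c:
  At c: ◇◇(s ∧ q) requires ◇(s ∧ q) at some successor in {c}.
    At c: ◇(s ∧ q) is false.
  So ◇◇(s ∧ q) is false at c.
Satisfying worlds: {a, b, d, e}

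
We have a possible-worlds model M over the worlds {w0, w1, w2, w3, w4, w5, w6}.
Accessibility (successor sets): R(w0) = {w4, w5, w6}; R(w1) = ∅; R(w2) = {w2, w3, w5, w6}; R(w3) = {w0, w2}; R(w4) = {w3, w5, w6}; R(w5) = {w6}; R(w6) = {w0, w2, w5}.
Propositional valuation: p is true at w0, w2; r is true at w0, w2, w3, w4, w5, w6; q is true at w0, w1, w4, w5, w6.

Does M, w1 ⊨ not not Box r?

Recall that Box ψ holds at a world iff ψ holds at every accessible world, and Dia ψ holds iff ψ holds at some accessible world.
At w1: not Box r is false, so not not Box r is true.
  At w1: Box r is true, so not Box r is false.
    At w1: no accessible worlds, so Box r holds vacuously.

Yes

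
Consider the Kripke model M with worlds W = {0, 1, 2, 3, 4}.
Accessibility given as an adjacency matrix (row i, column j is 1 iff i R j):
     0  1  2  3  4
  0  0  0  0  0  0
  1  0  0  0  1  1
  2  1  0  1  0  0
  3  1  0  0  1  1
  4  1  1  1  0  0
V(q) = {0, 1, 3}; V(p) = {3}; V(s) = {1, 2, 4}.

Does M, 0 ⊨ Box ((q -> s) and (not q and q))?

Yes

Recall that Box ψ holds at a world iff ψ holds at every accessible world, and Dia ψ holds iff ψ holds at some accessible world.
At 0: no accessible worlds, so Box ((q -> s) and (not q and q)) holds vacuously.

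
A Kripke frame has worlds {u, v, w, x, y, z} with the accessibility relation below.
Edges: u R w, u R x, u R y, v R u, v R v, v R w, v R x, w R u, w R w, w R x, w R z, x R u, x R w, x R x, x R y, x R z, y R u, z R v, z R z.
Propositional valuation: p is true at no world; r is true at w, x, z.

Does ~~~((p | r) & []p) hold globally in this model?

Let φ = ~~~((p | r) & []p). Evaluate φ at each world:
  u (successors {w, x, y}): φ is true.
  v (successors {u, v, w, x}): φ is true.
  w (successors {u, w, x, z}): φ is true.
  x (successors {u, w, x, y, z}): φ is true.
  y (successors {u}): φ is true.
  z (successors {v, z}): φ is true.
For instance, at u:
  At u: ~~((p | r) & []p) is false, so ~~~((p | r) & []p) is true.
    At u: ~((p | r) & []p) is true, so ~~((p | r) & []p) is false.
      At u: (p | r) & []p is false, so ~((p | r) & []p) is true.

Yes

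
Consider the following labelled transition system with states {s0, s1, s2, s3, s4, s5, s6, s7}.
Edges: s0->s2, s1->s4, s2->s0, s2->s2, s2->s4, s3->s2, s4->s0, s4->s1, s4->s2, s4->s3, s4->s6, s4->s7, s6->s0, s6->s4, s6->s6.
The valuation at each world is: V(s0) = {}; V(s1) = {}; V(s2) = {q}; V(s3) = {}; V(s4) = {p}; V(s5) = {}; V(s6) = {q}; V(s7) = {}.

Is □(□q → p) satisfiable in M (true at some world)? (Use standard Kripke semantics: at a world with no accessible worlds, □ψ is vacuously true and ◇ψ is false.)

Yes

Let φ = □(□q → p). Evaluate φ at each world:
  s0 (successors {s2}): φ is true.
  s1 (successors {s4}): φ is true.
  s2 (successors {s0, s2, s4}): φ is false.
  s3 (successors {s2}): φ is true.
  s4 (successors {s0, s1, s2, s3, s6, s7}): φ is false.
  s5 (successors ∅): φ is true.
  s6 (successors {s0, s4, s6}): φ is false.
  s7 (successors ∅): φ is true.
Detail at s0 (witness):
  At s0: □(□q → p) requires □q → p at every successor {s2}.
      At s2: □q is false, p is false, so □q → p is true.
  So □(□q → p) is true at s0.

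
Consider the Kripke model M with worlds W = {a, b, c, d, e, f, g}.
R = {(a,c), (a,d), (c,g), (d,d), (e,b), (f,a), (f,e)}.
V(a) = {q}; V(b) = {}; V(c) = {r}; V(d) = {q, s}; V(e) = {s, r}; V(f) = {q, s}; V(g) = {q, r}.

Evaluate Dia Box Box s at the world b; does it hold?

No

Recall that Box ψ holds at a world iff ψ holds at every accessible world, and Dia ψ holds iff ψ holds at some accessible world.
At b: no accessible worlds, so Dia Box Box s is false.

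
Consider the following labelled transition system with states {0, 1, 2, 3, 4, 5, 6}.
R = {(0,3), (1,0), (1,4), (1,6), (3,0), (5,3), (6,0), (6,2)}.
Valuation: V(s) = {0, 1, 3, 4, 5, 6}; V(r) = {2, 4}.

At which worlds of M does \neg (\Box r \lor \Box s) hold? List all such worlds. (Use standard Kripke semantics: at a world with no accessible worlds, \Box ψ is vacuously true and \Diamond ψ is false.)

6

Let φ = \neg (\Box r \lor \Box s). Evaluate φ at each world:
  0 (successors {3}): φ is false.
  1 (successors {0, 4, 6}): φ is false.
  2 (successors ∅): φ is false.
  3 (successors {0}): φ is false.
  4 (successors ∅): φ is false.
  5 (successors {3}): φ is false.
  6 (successors {0, 2}): φ is true.
For instance, at 5:
  At 5: \Box r \lor \Box s is true, so \neg (\Box r \lor \Box s) is false.
    At 5: \Box r is false, \Box s is true, so \Box r \lor \Box s is true.
      At 5: \Box r requires r at every successor {3}.
        r fails at 3, so \Box r is false at 5.
      At 5: \Box s requires s at every successor {3}.
        At 3: s is true.
      So \Box s is true at 5.
Satisfying worlds: {6}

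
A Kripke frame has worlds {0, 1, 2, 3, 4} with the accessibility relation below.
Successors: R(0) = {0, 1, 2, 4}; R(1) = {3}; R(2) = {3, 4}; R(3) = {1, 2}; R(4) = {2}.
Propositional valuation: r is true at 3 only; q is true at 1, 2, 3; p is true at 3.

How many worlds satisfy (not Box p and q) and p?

Let φ = (not Box p and q) and p. Evaluate φ at each world:
  0 (successors {0, 1, 2, 4}): φ is false.
  1 (successors {3}): φ is false.
  2 (successors {3, 4}): φ is false.
  3 (successors {1, 2}): φ is true.
  4 (successors {2}): φ is false.
For instance, at 2:
  At 2: not Box p and q is true, p is false, so (not Box p and q) and p is false.
    At 2: not Box p is true, q is true, so not Box p and q is true.
      At 2: Box p is false, so not Box p is true.
Satisfying worlds: {3}

1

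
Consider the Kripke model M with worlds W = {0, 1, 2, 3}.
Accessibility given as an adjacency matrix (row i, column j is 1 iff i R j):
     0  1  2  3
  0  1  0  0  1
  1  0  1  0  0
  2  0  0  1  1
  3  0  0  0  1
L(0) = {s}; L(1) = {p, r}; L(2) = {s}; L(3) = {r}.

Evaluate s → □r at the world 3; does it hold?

Yes

Recall that □ψ holds at a world iff ψ holds at every accessible world, and ◇ψ holds iff ψ holds at some accessible world.
At 3: s is false, □r is true, so s → □r is true.
  At 3: □r requires r at every successor {3}.
    At 3: r is true.
  So □r is true at 3.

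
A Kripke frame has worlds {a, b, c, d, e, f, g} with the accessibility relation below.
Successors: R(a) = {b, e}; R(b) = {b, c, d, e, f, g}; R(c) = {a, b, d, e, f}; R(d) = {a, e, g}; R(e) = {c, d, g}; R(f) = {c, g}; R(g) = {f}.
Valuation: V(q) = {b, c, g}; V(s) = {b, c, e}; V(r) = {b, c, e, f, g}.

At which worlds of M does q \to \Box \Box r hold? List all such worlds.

Let φ = q \to \Box \Box r. Evaluate φ at each world:
  a (successors {b, e}): φ is true.
  b (successors {b, c, d, e, f, g}): φ is false.
  c (successors {a, b, d, e, f}): φ is false.
  d (successors {a, e, g}): φ is true.
  e (successors {c, d, g}): φ is true.
  f (successors {c, g}): φ is true.
  g (successors {f}): φ is true.
For instance, at g:
  At g: q is true, \Box \Box r is true, so q \to \Box \Box r is true.
    At g: \Box \Box r requires \Box r at every successor {f}.
      At f: \Box r is true.
    So \Box \Box r is true at g.
Satisfying worlds: {a, d, e, f, g}

a, d, e, f, g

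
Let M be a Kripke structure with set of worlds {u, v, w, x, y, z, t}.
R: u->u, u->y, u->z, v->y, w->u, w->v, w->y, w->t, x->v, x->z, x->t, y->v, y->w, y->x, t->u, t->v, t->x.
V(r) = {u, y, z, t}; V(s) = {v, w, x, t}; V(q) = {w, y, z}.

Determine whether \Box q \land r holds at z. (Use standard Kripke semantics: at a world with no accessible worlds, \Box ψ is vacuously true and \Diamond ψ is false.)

Recall that \Box ψ holds at a world iff ψ holds at every accessible world, and \Diamond ψ holds iff ψ holds at some accessible world.
At z: \Box q is true, r is true, so \Box q \land r is true.
  At z: no accessible worlds, so \Box q holds vacuously.

Yes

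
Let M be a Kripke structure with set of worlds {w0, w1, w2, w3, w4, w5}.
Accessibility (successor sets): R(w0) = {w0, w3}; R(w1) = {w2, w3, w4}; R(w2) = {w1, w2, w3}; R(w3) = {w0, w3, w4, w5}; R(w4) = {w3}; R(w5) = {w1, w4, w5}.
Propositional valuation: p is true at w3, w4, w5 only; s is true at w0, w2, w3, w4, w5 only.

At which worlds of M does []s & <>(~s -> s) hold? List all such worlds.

w0, w1, w3, w4

Let φ = []s & <>(~s -> s). Evaluate φ at each world:
  w0 (successors {w0, w3}): φ is true.
  w1 (successors {w2, w3, w4}): φ is true.
  w2 (successors {w1, w2, w3}): φ is false.
  w3 (successors {w0, w3, w4, w5}): φ is true.
  w4 (successors {w3}): φ is true.
  w5 (successors {w1, w4, w5}): φ is false.
For instance, at w3:
  At w3: []s is true, <>(~s -> s) is true, so []s & <>(~s -> s) is true.
    At w3: []s requires s at every successor {w0, w3, w4, w5}.
      At w0: s is true.
      At w3: s is true.
      At w4: s is true.
      At w5: s is true.
    So []s is true at w3.
    At w3: <>(~s -> s) requires ~s -> s at some successor in {w0, w3, w4, w5}.
      ~s -> s holds at w0, so <>(~s -> s) is true at w3.
Satisfying worlds: {w0, w1, w3, w4}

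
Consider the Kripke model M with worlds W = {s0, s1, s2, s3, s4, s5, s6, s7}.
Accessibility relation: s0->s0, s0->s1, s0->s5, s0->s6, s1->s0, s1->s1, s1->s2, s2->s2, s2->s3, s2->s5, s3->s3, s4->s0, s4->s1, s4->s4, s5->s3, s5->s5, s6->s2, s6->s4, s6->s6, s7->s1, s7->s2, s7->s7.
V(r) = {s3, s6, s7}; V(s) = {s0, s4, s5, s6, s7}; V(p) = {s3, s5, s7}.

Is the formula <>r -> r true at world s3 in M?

At s3: <>r is true, r is true, so <>r -> r is true.
  At s3: <>r requires r at some successor in {s3}.
    r holds at s3, so <>r is true at s3.

Yes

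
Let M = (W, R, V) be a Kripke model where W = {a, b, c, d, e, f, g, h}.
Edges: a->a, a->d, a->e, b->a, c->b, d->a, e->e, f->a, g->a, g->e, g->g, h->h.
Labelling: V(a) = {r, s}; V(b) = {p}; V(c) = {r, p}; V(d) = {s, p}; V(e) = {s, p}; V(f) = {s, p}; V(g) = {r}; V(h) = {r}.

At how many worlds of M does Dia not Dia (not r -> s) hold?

0

Let φ = Dia not Dia (not r -> s). Evaluate φ at each world:
  a (successors {a, d, e}): φ is false.
  b (successors {a}): φ is false.
  c (successors {b}): φ is false.
  d (successors {a}): φ is false.
  e (successors {e}): φ is false.
  f (successors {a}): φ is false.
  g (successors {a, e, g}): φ is false.
  h (successors {h}): φ is false.
For instance, at c:
  At c: Dia not Dia (not r -> s) requires not Dia (not r -> s) at some successor in {b}.
    At b: not Dia (not r -> s) is false.
  So Dia not Dia (not r -> s) is false at c.
Satisfying worlds: none.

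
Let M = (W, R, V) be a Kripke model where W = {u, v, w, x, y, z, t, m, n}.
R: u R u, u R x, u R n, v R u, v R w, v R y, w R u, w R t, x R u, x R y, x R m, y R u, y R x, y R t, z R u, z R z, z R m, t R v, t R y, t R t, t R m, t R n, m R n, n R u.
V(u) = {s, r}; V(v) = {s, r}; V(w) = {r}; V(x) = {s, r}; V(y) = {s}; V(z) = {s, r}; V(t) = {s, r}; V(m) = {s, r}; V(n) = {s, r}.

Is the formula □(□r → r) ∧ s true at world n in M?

At n: □(□r → r) is true, s is true, so □(□r → r) ∧ s is true.
  At n: □(□r → r) requires □r → r at every successor {u}.
      At u: □r is true, r is true, so □r → r is true.
  So □(□r → r) is true at n.

Yes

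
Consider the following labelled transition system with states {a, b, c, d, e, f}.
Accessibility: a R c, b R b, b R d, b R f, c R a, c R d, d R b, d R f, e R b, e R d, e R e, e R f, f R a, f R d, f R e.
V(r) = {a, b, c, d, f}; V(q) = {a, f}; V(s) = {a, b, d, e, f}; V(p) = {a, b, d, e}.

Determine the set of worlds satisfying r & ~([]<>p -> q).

Let φ = r & ~([]<>p -> q). Evaluate φ at each world:
  a (successors {c}): φ is false.
  b (successors {b, d, f}): φ is true.
  c (successors {a, d}): φ is false.
  d (successors {b, f}): φ is true.
  e (successors {b, d, e, f}): φ is false.
  f (successors {a, d, e}): φ is false.
For instance, at b:
  At b: r is true, ~([]<>p -> q) is true, so r & ~([]<>p -> q) is true.
    At b: []<>p -> q is false, so ~([]<>p -> q) is true.
      At b: []<>p is true, q is false, so []<>p -> q is false.
Satisfying worlds: {b, d}

b, d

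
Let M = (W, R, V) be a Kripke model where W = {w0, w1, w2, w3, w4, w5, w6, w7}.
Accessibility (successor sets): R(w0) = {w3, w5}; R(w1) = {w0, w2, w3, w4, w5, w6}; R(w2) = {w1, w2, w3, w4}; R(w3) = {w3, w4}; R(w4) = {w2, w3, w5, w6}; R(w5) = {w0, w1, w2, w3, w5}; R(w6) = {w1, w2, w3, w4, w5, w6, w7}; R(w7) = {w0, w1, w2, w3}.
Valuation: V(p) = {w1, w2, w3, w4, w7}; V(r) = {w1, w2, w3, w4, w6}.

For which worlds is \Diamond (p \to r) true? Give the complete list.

w0, w1, w2, w3, w4, w5, w6, w7

Let φ = \Diamond (p \to r). Evaluate φ at each world:
  w0 (successors {w3, w5}): φ is true.
  w1 (successors {w0, w2, w3, w4, w5, w6}): φ is true.
  w2 (successors {w1, w2, w3, w4}): φ is true.
  w3 (successors {w3, w4}): φ is true.
  w4 (successors {w2, w3, w5, w6}): φ is true.
  w5 (successors {w0, w1, w2, w3, w5}): φ is true.
  w6 (successors {w1, w2, w3, w4, w5, w6, w7}): φ is true.
  w7 (successors {w0, w1, w2, w3}): φ is true.
For instance, at w5:
  At w5: \Diamond (p \to r) requires p \to r at some successor in {w0, w1, w2, w3, w5}.
    p \to r holds at w0, so \Diamond (p \to r) is true at w5.
Satisfying worlds: {w0, w1, w2, w3, w4, w5, w6, w7}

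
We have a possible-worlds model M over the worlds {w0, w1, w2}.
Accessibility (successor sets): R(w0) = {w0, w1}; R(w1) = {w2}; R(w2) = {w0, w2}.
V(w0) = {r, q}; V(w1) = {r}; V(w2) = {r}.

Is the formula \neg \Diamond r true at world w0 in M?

At w0: \Diamond r is true, so \neg \Diamond r is false.
  At w0: \Diamond r requires r at some successor in {w0, w1}.
    r holds at w0, so \Diamond r is true at w0.

No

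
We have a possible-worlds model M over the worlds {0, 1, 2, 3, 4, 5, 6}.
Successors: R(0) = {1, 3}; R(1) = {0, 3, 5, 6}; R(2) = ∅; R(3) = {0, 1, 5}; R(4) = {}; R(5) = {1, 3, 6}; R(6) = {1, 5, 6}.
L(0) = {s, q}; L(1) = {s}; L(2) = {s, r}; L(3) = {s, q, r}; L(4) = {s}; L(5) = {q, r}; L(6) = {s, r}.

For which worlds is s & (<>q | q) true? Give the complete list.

0, 1, 3, 6

Let φ = s & (<>q | q). Evaluate φ at each world:
  0 (successors {1, 3}): φ is true.
  1 (successors {0, 3, 5, 6}): φ is true.
  2 (successors ∅): φ is false.
  3 (successors {0, 1, 5}): φ is true.
  4 (successors ∅): φ is false.
  5 (successors {1, 3, 6}): φ is false.
  6 (successors {1, 5, 6}): φ is true.
For instance, at 1:
  At 1: s is true, <>q | q is true, so s & (<>q | q) is true.
    At 1: <>q is true, q is false, so <>q | q is true.
      At 1: <>q requires q at some successor in {0, 3, 5, 6}.
        q holds at 0, so <>q is true at 1.
Satisfying worlds: {0, 1, 3, 6}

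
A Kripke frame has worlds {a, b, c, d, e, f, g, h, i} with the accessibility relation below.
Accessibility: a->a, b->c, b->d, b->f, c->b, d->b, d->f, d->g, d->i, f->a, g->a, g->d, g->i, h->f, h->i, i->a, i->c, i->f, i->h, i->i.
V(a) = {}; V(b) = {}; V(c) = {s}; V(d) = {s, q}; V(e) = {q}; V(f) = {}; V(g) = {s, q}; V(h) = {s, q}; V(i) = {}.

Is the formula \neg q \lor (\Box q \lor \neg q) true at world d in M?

At d: \neg q is false, \Box q \lor \neg q is false, so \neg q \lor (\Box q \lor \neg q) is false.
  At d: \Box q is false, \neg q is false, so \Box q \lor \neg q is false.
    At d: \Box q requires q at every successor {b, f, g, i}.
      q fails at b, so \Box q is false at d.

No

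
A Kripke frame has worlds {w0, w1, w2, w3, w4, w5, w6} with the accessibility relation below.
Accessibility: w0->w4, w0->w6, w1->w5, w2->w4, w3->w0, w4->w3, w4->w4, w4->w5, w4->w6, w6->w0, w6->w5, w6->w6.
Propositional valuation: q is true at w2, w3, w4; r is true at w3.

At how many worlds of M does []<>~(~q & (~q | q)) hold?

3

Recall that []ψ holds at a world iff ψ holds at every accessible world, and <>ψ holds iff ψ holds at some accessible world.
Let φ = []<>~(~q & (~q | q)). Evaluate φ at each world:
  w0 (successors {w4, w6}): φ is false.
  w1 (successors {w5}): φ is false.
  w2 (successors {w4}): φ is true.
  w3 (successors {w0}): φ is true.
  w4 (successors {w3, w4, w5, w6}): φ is false.
  w5 (successors ∅): φ is true.
  w6 (successors {w0, w5, w6}): φ is false.
For instance, at w2:
  At w2: []<>~(~q & (~q | q)) requires <>~(~q & (~q | q)) at every successor {w4}.
      At w4: <>~(~q & (~q | q)) requires ~(~q & (~q | q)) at some successor in {w3, w4, w5, w6}.
        ~(~q & (~q | q)) holds at w3, so <>~(~q & (~q | q)) is true at w4.
  So []<>~(~q & (~q | q)) is true at w2.
Satisfying worlds: {w2, w3, w5}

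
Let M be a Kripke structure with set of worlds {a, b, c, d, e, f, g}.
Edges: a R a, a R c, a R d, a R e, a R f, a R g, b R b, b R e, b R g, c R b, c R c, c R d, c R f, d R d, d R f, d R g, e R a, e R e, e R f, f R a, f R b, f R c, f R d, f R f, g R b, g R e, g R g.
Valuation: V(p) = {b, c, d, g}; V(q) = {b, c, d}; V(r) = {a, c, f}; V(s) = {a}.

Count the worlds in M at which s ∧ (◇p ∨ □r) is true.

Let φ = s ∧ (◇p ∨ □r). Evaluate φ at each world:
  a (successors {a, c, d, e, f, g}): φ is true.
  b (successors {b, e, g}): φ is false.
  c (successors {b, c, d, f}): φ is false.
  d (successors {d, f, g}): φ is false.
  e (successors {a, e, f}): φ is false.
  f (successors {a, b, c, d, f}): φ is false.
  g (successors {b, e, g}): φ is false.
For instance, at a:
  At a: s is true, ◇p ∨ □r is true, so s ∧ (◇p ∨ □r) is true.
    At a: ◇p is true, □r is false, so ◇p ∨ □r is true.
      At a: ◇p requires p at some successor in {a, c, d, e, f, g}.
        p holds at c, so ◇p is true at a.
      At a: □r requires r at every successor {a, c, d, e, f, g}.
        r fails at d, so □r is false at a.
Satisfying worlds: {a}

1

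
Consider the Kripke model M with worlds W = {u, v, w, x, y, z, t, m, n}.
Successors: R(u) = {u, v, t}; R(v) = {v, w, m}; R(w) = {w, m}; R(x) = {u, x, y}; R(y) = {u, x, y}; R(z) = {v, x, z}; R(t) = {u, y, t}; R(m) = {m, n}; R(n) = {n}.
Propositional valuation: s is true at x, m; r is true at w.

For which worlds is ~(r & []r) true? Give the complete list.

u, v, w, x, y, z, t, m, n

Recall that []ψ holds at a world iff ψ holds at every accessible world, and <>ψ holds iff ψ holds at some accessible world.
Let φ = ~(r & []r). Evaluate φ at each world:
  u (successors {u, v, t}): φ is true.
  v (successors {v, w, m}): φ is true.
  w (successors {w, m}): φ is true.
  x (successors {u, x, y}): φ is true.
  y (successors {u, x, y}): φ is true.
  z (successors {v, x, z}): φ is true.
  t (successors {u, y, t}): φ is true.
  m (successors {m, n}): φ is true.
  n (successors {n}): φ is true.
For instance, at u:
  At u: r & []r is false, so ~(r & []r) is true.
    At u: r is false, []r is false, so r & []r is false.
      At u: []r requires r at every successor {u, v, t}.
        r fails at u, so []r is false at u.
Satisfying worlds: {u, v, w, x, y, z, t, m, n}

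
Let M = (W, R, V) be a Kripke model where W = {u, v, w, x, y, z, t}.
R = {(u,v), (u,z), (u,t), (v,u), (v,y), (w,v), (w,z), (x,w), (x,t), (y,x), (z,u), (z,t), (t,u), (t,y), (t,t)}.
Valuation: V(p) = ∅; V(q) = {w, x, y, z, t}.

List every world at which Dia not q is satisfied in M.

u, v, w, z, t

Recall that Dia ψ holds at a world iff ψ holds at some accessible world.
Let φ = Dia not q. Evaluate φ at each world:
  u (successors {v, z, t}): φ is true.
  v (successors {u, y}): φ is true.
  w (successors {v, z}): φ is true.
  x (successors {w, t}): φ is false.
  y (successors {x}): φ is false.
  z (successors {u, t}): φ is true.
  t (successors {u, y, t}): φ is true.
For instance, at w:
  At w: Dia not q requires not q at some successor in {v, z}.
    not q holds at v, so Dia not q is true at w.
Satisfying worlds: {u, v, w, z, t}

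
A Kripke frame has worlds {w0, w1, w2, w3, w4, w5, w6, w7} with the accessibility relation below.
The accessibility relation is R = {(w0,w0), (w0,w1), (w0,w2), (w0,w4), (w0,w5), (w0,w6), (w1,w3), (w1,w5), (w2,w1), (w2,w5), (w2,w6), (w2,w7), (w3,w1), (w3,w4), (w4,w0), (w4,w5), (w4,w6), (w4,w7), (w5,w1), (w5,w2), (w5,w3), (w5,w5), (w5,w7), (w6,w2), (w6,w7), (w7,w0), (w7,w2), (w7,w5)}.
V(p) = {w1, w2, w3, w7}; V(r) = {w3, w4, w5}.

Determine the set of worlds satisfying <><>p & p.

Let φ = <><>p & p. Evaluate φ at each world:
  w0 (successors {w0, w1, w2, w4, w5, w6}): φ is false.
  w1 (successors {w3, w5}): φ is true.
  w2 (successors {w1, w5, w6, w7}): φ is true.
  w3 (successors {w1, w4}): φ is true.
  w4 (successors {w0, w5, w6, w7}): φ is false.
  w5 (successors {w1, w2, w3, w5, w7}): φ is false.
  w6 (successors {w2, w7}): φ is false.
  w7 (successors {w0, w2, w5}): φ is true.
For instance, at w7:
  At w7: <><>p is true, p is true, so <><>p & p is true.
    At w7: <><>p requires <>p at some successor in {w0, w2, w5}.
      <>p holds at w0, so <><>p is true at w7.
Satisfying worlds: {w1, w2, w3, w7}

w1, w2, w3, w7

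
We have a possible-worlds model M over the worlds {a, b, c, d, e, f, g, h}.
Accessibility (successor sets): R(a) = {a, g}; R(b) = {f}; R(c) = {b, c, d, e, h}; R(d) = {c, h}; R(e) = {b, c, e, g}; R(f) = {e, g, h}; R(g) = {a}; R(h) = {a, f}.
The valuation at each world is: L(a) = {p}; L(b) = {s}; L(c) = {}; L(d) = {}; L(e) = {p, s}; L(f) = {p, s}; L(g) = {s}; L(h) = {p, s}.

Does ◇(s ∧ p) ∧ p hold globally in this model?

No

Let φ = ◇(s ∧ p) ∧ p. Evaluate φ at each world:
  a (successors {a, g}): φ is false.
  b (successors {f}): φ is false.
  c (successors {b, c, d, e, h}): φ is false.
  d (successors {c, h}): φ is false.
  e (successors {b, c, e, g}): φ is true.
  f (successors {e, g, h}): φ is true.
  g (successors {a}): φ is false.
  h (successors {a, f}): φ is true.
Detail at a (counterexample):
  At a: ◇(s ∧ p) is false, p is true, so ◇(s ∧ p) ∧ p is false.
    At a: ◇(s ∧ p) requires s ∧ p at some successor in {a, g}.
      At a: s ∧ p is false.
      At g: s ∧ p is false.
    So ◇(s ∧ p) is false at a.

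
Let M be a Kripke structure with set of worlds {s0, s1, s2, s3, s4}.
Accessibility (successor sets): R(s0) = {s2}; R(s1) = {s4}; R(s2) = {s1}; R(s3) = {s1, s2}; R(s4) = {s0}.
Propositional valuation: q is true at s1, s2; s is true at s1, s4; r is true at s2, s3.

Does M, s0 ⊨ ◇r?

Yes

At s0: ◇r requires r at some successor in {s2}.
  r holds at s2, so ◇r is true at s0.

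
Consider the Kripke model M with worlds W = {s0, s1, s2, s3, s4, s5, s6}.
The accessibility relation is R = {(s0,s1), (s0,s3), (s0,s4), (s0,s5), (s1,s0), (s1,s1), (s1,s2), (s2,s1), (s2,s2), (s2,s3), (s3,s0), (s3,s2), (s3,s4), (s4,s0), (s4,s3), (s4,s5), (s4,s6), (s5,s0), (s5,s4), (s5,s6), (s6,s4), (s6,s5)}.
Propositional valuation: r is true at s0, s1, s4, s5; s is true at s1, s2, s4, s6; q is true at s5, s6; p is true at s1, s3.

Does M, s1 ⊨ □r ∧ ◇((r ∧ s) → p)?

No

At s1: □r is false, ◇((r ∧ s) → p) is true, so □r ∧ ◇((r ∧ s) → p) is false.
  At s1: □r requires r at every successor {s0, s1, s2}.
    r fails at s2, so □r is false at s1.
  At s1: ◇((r ∧ s) → p) requires (r ∧ s) → p at some successor in {s0, s1, s2}.
    (r ∧ s) → p holds at s0, so ◇((r ∧ s) → p) is true at s1.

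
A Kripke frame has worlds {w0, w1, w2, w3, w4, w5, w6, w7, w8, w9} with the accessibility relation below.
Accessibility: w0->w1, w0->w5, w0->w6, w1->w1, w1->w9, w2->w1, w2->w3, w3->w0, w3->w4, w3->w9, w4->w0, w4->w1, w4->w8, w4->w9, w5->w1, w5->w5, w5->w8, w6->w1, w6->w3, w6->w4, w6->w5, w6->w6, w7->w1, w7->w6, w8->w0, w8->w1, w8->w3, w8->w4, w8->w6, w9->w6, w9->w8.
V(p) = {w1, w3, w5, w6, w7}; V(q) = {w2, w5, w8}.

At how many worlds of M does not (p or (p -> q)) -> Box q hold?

Let φ = not (p or (p -> q)) -> Box q. Evaluate φ at each world:
  w0 (successors {w1, w5, w6}): φ is true.
  w1 (successors {w1, w9}): φ is true.
  w2 (successors {w1, w3}): φ is true.
  w3 (successors {w0, w4, w9}): φ is true.
  w4 (successors {w0, w1, w8, w9}): φ is true.
  w5 (successors {w1, w5, w8}): φ is true.
  w6 (successors {w1, w3, w4, w5, w6}): φ is true.
  w7 (successors {w1, w6}): φ is true.
  w8 (successors {w0, w1, w3, w4, w6}): φ is true.
  w9 (successors {w6, w8}): φ is true.
For instance, at w5:
  At w5: not (p or (p -> q)) is false, Box q is false, so not (p or (p -> q)) -> Box q is true.
    At w5: Box q requires q at every successor {w1, w5, w8}.
      q fails at w1, so Box q is false at w5.
Satisfying worlds: {w0, w1, w2, w3, w4, w5, w6, w7, w8, w9}

10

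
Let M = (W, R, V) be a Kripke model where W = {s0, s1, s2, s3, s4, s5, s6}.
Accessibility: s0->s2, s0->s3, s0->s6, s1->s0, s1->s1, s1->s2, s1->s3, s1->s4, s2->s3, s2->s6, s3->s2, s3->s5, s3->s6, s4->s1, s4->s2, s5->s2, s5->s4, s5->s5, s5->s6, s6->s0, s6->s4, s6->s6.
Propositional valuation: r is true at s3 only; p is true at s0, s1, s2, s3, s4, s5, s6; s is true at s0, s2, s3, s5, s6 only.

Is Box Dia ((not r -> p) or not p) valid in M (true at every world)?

Let φ = Box Dia ((not r -> p) or not p). Evaluate φ at each world:
  s0 (successors {s2, s3, s6}): φ is true.
  s1 (successors {s0, s1, s2, s3, s4}): φ is true.
  s2 (successors {s3, s6}): φ is true.
  s3 (successors {s2, s5, s6}): φ is true.
  s4 (successors {s1, s2}): φ is true.
  s5 (successors {s2, s4, s5, s6}): φ is true.
  s6 (successors {s0, s4, s6}): φ is true.
For instance, at s1:
  At s1: Box Dia ((not r -> p) or not p) requires Dia ((not r -> p) or not p) at every successor {s0, s1, s2, s3, s4}.
    At s0: Dia ((not r -> p) or not p) is true.
    At s1: Dia ((not r -> p) or not p) is true.
    At s2: Dia ((not r -> p) or not p) is true.
    At s3: Dia ((not r -> p) or not p) is true.
    At s4: Dia ((not r -> p) or not p) is true.
  So Box Dia ((not r -> p) or not p) is true at s1.

Yes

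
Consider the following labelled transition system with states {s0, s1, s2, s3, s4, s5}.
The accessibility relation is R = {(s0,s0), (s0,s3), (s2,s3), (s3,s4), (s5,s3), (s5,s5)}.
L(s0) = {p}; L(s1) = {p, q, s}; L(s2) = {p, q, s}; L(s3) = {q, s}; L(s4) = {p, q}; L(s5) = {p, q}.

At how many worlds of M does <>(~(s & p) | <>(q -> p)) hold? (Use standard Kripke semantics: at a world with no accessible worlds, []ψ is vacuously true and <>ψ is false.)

4

Let φ = <>(~(s & p) | <>(q -> p)). Evaluate φ at each world:
  s0 (successors {s0, s3}): φ is true.
  s1 (successors ∅): φ is false.
  s2 (successors {s3}): φ is true.
  s3 (successors {s4}): φ is true.
  s4 (successors ∅): φ is false.
  s5 (successors {s3, s5}): φ is true.
For instance, at s3:
  At s3: <>(~(s & p) | <>(q -> p)) requires ~(s & p) | <>(q -> p) at some successor in {s4}.
    ~(s & p) | <>(q -> p) holds at s4, so <>(~(s & p) | <>(q -> p)) is true at s3.
      At s4: ~(s & p) is true, <>(q -> p) is false, so ~(s & p) | <>(q -> p) is true.
Satisfying worlds: {s0, s2, s3, s5}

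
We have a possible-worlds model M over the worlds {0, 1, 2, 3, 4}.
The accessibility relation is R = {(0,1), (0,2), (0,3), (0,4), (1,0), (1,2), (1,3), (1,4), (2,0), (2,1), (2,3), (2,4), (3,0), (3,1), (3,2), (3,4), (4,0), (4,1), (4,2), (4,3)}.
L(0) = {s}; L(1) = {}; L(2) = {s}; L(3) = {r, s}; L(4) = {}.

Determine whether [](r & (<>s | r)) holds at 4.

No

At 4: [](r & (<>s | r)) requires r & (<>s | r) at every successor {0, 1, 2, 3}.
  r & (<>s | r) fails at 0, so [](r & (<>s | r)) is false at 4.
    At 0: r is false, <>s | r is true, so r & (<>s | r) is false.
      At 0: <>s is true, r is false, so <>s | r is true.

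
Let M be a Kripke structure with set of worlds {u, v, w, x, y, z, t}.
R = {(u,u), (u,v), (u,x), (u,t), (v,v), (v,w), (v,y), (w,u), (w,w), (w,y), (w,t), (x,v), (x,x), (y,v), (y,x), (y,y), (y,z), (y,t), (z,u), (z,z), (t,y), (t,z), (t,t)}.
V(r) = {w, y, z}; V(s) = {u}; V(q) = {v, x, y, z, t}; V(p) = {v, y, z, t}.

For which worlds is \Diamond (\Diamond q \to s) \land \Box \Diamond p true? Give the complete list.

Let φ = \Diamond (\Diamond q \to s) \land \Box \Diamond p. Evaluate φ at each world:
  u (successors {u, v, x, t}): φ is true.
  v (successors {v, w, y}): φ is false.
  w (successors {u, w, y, t}): φ is true.
  x (successors {v, x}): φ is false.
  y (successors {v, x, y, z, t}): φ is false.
  z (successors {u, z}): φ is true.
  t (successors {y, z, t}): φ is false.
For instance, at v:
  At v: \Diamond (\Diamond q \to s) is false, \Box \Diamond p is true, so \Diamond (\Diamond q \to s) \land \Box \Diamond p is false.
    At v: \Diamond (\Diamond q \to s) requires \Diamond q \to s at some successor in {v, w, y}.
      At v: \Diamond q \to s is false.
      At w: \Diamond q \to s is false.
      At y: \Diamond q \to s is false.
    So \Diamond (\Diamond q \to s) is false at v.
    At v: \Box \Diamond p requires \Diamond p at every successor {v, w, y}.
      At v: \Diamond p is true.
      At w: \Diamond p is true.
      At y: \Diamond p is true.
    So \Box \Diamond p is true at v.
Satisfying worlds: {u, w, z}

u, w, z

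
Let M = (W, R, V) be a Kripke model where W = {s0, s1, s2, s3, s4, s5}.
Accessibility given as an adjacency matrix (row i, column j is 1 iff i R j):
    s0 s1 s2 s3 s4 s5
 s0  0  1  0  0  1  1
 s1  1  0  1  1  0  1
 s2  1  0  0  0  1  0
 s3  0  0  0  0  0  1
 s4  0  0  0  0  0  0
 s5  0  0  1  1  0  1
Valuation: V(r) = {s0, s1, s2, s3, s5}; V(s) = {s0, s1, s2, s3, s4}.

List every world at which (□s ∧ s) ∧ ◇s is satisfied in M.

s2

Let φ = (□s ∧ s) ∧ ◇s. Evaluate φ at each world:
  s0 (successors {s1, s4, s5}): φ is false.
  s1 (successors {s0, s2, s3, s5}): φ is false.
  s2 (successors {s0, s4}): φ is true.
  s3 (successors {s5}): φ is false.
  s4 (successors ∅): φ is false.
  s5 (successors {s2, s3, s5}): φ is false.
For instance, at s1:
  At s1: □s ∧ s is false, ◇s is true, so (□s ∧ s) ∧ ◇s is false.
    At s1: □s is false, s is true, so □s ∧ s is false.
      At s1: □s requires s at every successor {s0, s2, s3, s5}.
        s fails at s5, so □s is false at s1.
    At s1: ◇s requires s at some successor in {s0, s2, s3, s5}.
      s holds at s0, so ◇s is true at s1.
Satisfying worlds: {s2}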